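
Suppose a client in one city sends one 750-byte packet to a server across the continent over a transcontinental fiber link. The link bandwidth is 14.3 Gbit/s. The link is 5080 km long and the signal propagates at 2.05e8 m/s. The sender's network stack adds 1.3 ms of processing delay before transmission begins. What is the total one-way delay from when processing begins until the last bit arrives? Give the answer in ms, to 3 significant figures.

26.1 ms

L = 750 × 8 = 6000 bits.
Transmission delay = L/R = 6000 / 14300000000 = 0.00041958 ms.
Propagation delay = d/s = 5080000 m / 2.05e+08 m/s = 24.7805 ms.
Plus processing delay 1.3 ms = 1.3 ms.
Total = 26.1 ms.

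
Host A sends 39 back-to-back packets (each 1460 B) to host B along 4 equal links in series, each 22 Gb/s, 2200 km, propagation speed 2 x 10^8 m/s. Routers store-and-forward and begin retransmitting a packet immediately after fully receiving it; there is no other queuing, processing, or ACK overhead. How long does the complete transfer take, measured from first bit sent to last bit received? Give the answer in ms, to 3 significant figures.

44.0 ms

Per-hop transmission t_tx = L/R = 11680/22000000000 = 0.000530909 ms.
Per-hop propagation t_prop = 2200000/200000000 = 11 ms.
Pipeline fill: first packet needs 4·t_tx to clear all hops; remaining 38 packets each add one t_tx.
Total = (4+39-1)·t_tx + 4·t_prop = 42·0.000530909 + 4·11 = 44.0 ms.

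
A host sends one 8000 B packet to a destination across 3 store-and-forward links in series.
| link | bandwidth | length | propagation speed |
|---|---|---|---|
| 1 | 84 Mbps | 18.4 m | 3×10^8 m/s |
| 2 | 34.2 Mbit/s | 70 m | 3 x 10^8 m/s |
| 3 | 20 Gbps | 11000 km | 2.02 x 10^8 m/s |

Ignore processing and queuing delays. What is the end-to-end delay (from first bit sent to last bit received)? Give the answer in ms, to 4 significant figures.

L = 8000 × 8 = 64000 bits.
Transmission delays (L/R per hop): 0.761905, 1.87135, 0.0032 ms; sum = 2.63645 ms.
Propagation delays (d/s per hop): 6.13333e-05, 0.000233333, 54.4554 ms; sum = 54.4557 ms.
End-to-end = 57.09 ms.

57.09 ms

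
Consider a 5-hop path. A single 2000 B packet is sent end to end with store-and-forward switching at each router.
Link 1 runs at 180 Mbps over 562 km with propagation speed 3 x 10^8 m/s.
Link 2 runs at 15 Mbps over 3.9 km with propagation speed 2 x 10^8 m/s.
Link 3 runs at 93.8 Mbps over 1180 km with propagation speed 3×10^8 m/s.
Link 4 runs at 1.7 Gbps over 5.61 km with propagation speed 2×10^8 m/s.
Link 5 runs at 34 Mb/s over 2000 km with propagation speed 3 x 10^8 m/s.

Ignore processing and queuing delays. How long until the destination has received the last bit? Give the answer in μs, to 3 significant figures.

L = 2000 × 8 = 16000 bits.
Transmission delays (L/R per hop): 88.8889, 1066.67, 170.576, 9.41176, 470.588 μs; sum = 1806.13 μs.
Propagation delays (d/s per hop): 1873.33, 19.5, 3933.33, 28.05, 6666.67 μs; sum = 12520.9 μs.
End-to-end = 14300 μs.

14300 μs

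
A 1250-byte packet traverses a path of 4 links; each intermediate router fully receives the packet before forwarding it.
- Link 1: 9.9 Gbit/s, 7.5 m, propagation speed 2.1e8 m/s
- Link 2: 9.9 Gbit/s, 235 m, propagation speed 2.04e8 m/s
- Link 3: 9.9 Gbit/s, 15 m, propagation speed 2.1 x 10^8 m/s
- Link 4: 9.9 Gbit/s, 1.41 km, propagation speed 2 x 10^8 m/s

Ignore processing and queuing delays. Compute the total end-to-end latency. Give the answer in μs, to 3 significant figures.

12.3 μs

L = 1250 × 8 = 10000 bits.
Transmission delay per hop = L/R = 10000/9900000000 = 1.0101 μs; 4 hops → 4.0404 μs.
Propagation delays (d/s per hop): 0.0357143, 1.15196, 0.0714286, 7.05 μs; sum = 8.3091 μs.
End-to-end = 12.3 μs.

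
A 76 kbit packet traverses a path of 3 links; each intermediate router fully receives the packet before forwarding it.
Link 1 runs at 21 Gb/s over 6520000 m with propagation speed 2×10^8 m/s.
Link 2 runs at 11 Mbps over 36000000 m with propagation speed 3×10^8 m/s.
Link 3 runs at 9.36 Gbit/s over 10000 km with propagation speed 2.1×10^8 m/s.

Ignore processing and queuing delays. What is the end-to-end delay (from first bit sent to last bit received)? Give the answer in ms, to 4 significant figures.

207.1 ms

L = 76000 bits.
Transmission delays (L/R per hop): 0.00361905, 6.90909, 0.00811966 ms; sum = 6.92083 ms.
Propagation delays (d/s per hop): 32.6, 120, 47.619 ms; sum = 200.219 ms.
End-to-end = 207.1 ms.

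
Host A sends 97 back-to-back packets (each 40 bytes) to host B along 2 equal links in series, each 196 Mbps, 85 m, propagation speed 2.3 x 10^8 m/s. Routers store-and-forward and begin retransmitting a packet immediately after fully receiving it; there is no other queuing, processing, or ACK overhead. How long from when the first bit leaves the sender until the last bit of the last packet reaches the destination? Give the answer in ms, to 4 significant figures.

Per-hop transmission t_tx = L/R = 320/196000000 = 0.00163265 ms.
Per-hop propagation t_prop = 85/2.3e+08 = 0.000369565 ms.
Pipeline fill: first packet needs 2·t_tx to clear all hops; remaining 96 packets each add one t_tx.
Total = (2+97-1)·t_tx + 2·t_prop = 98·0.00163265 + 2·0.000369565 = 0.1607 ms.

0.1607 ms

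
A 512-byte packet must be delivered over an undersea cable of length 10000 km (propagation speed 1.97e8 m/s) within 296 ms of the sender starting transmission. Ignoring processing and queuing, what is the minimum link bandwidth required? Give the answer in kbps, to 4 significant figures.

L = 4096 bits.
Propagation delay = 10000000 / 197000000 = 50.7614 ms.
Transmission budget = 296 − 50.7614 = 245.239 ms.
R ≥ L / t_tx = 4096 bits / 0.245239 s = 16.70 kbps.

16.70 kbps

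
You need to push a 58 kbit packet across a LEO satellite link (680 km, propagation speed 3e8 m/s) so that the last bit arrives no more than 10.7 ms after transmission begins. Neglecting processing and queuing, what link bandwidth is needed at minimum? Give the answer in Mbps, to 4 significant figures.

Propagation delay = 680000 / 300000000 = 2.26667 ms.
Transmission budget = 10.7 − 2.26667 = 8.43333 ms.
R ≥ L / t_tx = 58000 bits / 0.00843333 s = 6.877 Mbps.

6.877 Mbps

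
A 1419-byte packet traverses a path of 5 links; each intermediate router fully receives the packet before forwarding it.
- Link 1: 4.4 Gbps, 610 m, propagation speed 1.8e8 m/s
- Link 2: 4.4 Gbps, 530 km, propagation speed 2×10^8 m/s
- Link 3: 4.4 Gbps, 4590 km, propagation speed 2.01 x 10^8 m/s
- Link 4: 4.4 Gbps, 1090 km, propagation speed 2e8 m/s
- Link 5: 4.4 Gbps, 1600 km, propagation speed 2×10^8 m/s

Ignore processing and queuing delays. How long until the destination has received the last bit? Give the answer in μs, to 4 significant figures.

L = 1419 × 8 = 11352 bits.
Transmission delay per hop = L/R = 11352/4400000000 = 2.58 μs; 5 hops → 12.9 μs.
Propagation delays (d/s per hop): 3.38889, 2650, 22835.8, 5450, 8000 μs; sum = 38939.2 μs.
End-to-end = 38950 μs.

38950 μs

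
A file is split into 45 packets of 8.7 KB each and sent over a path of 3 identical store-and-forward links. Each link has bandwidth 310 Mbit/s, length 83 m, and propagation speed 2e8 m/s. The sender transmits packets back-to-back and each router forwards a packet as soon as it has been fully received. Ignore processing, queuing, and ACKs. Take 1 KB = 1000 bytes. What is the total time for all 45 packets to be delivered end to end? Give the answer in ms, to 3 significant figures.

Per-hop transmission t_tx = L/R = 69600/310000000 = 0.224516 ms.
Per-hop propagation t_prop = 83/200000000 = 0.000415 ms.
Pipeline fill: first packet needs 3·t_tx to clear all hops; remaining 44 packets each add one t_tx.
Total = (3+45-1)·t_tx + 3·t_prop = 47·0.224516 + 3·0.000415 = 10.6 ms.

10.6 ms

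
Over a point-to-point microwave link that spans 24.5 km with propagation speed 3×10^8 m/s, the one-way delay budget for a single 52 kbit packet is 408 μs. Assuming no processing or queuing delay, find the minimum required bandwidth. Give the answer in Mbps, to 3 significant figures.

159 Mbps

Propagation delay = 24500 / 300000000 = 81.6667 μs.
Transmission budget = 408 − 81.6667 = 326.333 μs.
R ≥ L / t_tx = 52000 bits / 0.000326333 s = 159 Mbps.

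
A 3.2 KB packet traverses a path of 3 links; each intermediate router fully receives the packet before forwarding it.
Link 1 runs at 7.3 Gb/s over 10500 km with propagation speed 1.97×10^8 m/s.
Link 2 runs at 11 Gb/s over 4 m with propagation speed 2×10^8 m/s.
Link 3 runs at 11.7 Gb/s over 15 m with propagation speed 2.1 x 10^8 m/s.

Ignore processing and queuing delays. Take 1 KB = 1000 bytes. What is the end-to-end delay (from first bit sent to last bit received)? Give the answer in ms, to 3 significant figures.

53.3 ms

L = 25600 bits.
Transmission delays (L/R per hop): 0.00350685, 0.00232727, 0.00218803 ms; sum = 0.00802216 ms.
Propagation delays (d/s per hop): 53.2995, 2e-05, 7.14286e-05 ms; sum = 53.2996 ms.
End-to-end = 53.3 ms.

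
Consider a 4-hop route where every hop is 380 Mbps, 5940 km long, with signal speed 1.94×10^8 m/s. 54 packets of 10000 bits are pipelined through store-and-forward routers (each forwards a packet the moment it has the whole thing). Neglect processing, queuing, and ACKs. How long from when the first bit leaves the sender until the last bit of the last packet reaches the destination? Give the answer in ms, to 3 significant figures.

Per-hop transmission t_tx = L/R = 10000/380000000 = 0.0263158 ms.
Per-hop propagation t_prop = 5940000/194000000 = 30.6186 ms.
Pipeline fill: first packet needs 4·t_tx to clear all hops; remaining 53 packets each add one t_tx.
Total = (4+54-1)·t_tx + 4·t_prop = 57·0.0263158 + 4·30.6186 = 124 ms.

124 ms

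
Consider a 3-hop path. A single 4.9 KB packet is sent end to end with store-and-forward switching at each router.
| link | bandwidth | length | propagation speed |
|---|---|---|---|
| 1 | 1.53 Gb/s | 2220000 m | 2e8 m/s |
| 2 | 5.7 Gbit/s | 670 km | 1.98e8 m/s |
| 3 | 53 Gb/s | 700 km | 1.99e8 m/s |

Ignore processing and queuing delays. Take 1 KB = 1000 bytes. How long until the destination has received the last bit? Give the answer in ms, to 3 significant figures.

18.0 ms

L = 39200 bits.
Transmission delays (L/R per hop): 0.0256209, 0.00687719, 0.000739623 ms; sum = 0.0332377 ms.
Propagation delays (d/s per hop): 11.1, 3.38384, 3.51759 ms; sum = 18.0014 ms.
End-to-end = 18.0 ms.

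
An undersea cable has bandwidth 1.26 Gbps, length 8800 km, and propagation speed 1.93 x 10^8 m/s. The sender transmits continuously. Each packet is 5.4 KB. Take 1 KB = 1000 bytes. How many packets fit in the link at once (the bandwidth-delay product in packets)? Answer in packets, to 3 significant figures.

1330 packets

Propagation delay = 8800000 / 193000000 = 0.0455959 s.
BDP = R × t_prop = 1260000000 × 0.0455959 = 57450800 bits.
In packets of 43200 bits: 1330 packets.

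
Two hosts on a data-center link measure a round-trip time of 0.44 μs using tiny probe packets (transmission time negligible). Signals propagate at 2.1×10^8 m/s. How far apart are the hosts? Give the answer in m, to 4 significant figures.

46.20 m

One-way propagation = RTT/2 = 0.22 μs.
d = s × t = 210000000 × 2.2e-07 = 46.20 m.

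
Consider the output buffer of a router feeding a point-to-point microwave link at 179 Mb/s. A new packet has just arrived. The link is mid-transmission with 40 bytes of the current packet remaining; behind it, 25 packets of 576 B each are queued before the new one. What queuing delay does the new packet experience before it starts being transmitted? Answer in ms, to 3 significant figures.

Each queued packet: L/R = 4608/179000000 = 0.025743 ms.
25 queued → 0.643575 ms.
Plus remaining 320 bits of current packet: 0.00178771 ms.
Queuing delay = 0.645 ms.

0.645 ms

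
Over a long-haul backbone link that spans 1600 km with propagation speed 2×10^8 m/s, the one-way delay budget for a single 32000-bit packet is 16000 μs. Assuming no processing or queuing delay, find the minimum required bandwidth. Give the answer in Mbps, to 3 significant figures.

4.00 Mbps

Propagation delay = 1600000 / 200000000 = 8000 μs.
Transmission budget = 16000 − 8000 = 8000 μs.
R ≥ L / t_tx = 32000 bits / 0.008 s = 4.00 Mbps.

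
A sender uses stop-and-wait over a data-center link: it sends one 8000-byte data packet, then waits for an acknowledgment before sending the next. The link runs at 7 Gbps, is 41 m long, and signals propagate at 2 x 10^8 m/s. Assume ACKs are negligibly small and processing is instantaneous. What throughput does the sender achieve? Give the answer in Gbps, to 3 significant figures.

t_tx = L/R = 64000/7000000000 = 9.14286e-06 s.
t_prop = 41/200000000 = 2.05e-07 s; RTT = 4.1e-07 s.
Cycle = t_tx + RTT = 9.55286e-06 s.
Throughput = L / cycle = 64000 / 9.55286e-06 = 6.70 Gbps.

6.70 Gbps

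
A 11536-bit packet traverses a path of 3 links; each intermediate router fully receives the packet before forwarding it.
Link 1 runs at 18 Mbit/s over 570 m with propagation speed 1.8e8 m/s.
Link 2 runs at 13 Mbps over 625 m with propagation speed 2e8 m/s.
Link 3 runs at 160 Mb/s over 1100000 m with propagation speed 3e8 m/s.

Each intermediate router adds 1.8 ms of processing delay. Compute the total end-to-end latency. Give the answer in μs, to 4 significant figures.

8873 μs

Transmission delays (L/R per hop): 640.889, 887.385, 72.1 μs; sum = 1600.37 μs.
Propagation delays (d/s per hop): 3.16667, 3.125, 3666.67 μs; sum = 3672.96 μs.
Processing at 2 router(s): 2 × 1.8 ms = 3600 μs.
End-to-end = 8873 μs.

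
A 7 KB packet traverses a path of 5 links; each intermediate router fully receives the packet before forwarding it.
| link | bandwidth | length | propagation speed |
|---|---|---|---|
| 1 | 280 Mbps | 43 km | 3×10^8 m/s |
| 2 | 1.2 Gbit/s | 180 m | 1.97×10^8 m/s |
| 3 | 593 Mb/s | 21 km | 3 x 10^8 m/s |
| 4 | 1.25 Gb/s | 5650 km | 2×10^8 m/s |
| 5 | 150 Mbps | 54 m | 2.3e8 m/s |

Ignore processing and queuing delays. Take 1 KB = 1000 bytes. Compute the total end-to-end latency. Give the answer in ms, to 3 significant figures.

L = 56000 bits.
Transmission delays (L/R per hop): 0.2, 0.0466667, 0.0944351, 0.0448, 0.373333 ms; sum = 0.759235 ms.
Propagation delays (d/s per hop): 0.143333, 0.000913706, 0.07, 28.25, 0.000234783 ms; sum = 28.4645 ms.
End-to-end = 29.2 ms.

29.2 ms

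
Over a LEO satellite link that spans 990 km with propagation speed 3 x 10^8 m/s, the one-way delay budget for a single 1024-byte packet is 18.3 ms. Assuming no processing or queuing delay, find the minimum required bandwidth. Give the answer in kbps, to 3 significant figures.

546 kbps

L = 8192 bits.
Propagation delay = 990000 / 300000000 = 3.3 ms.
Transmission budget = 18.3 − 3.3 = 15 ms.
R ≥ L / t_tx = 8192 bits / 0.015 s = 546 kbps.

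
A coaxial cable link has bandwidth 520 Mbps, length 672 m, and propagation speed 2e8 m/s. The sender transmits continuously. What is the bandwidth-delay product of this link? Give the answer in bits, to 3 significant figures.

1750 bits

Propagation delay = 672 / 200000000 = 3.36e-06 s.
BDP = R × t_prop = 520000000 × 3.36e-06 = 1747.2 bits.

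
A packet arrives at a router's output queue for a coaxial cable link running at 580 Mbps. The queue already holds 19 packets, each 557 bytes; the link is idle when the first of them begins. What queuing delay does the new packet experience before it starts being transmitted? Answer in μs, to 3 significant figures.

Each queued packet: L/R = 4456/580000000 = 7.68276 μs.
19 queued → 145.972 μs.
Queuing delay = 146 μs.

146 μs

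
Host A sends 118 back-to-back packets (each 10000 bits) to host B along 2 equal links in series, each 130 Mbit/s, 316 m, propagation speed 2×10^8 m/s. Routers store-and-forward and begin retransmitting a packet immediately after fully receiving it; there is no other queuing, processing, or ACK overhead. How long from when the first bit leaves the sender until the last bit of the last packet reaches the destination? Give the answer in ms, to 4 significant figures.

9.157 ms

Per-hop transmission t_tx = L/R = 10000/130000000 = 0.0769231 ms.
Per-hop propagation t_prop = 316/200000000 = 0.00158 ms.
Pipeline fill: first packet needs 2·t_tx to clear all hops; remaining 117 packets each add one t_tx.
Total = (2+118-1)·t_tx + 2·t_prop = 119·0.0769231 + 2·0.00158 = 9.157 ms.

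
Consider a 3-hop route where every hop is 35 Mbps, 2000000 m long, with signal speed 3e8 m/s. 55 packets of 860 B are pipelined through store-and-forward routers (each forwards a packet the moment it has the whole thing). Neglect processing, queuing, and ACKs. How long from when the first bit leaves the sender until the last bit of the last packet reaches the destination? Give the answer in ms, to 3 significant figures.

Per-hop transmission t_tx = L/R = 6880/35000000 = 0.196571 ms.
Per-hop propagation t_prop = 2000000/300000000 = 6.66667 ms.
Pipeline fill: first packet needs 3·t_tx to clear all hops; remaining 54 packets each add one t_tx.
Total = (3+55-1)·t_tx + 3·t_prop = 57·0.196571 + 3·6.66667 = 31.2 ms.

31.2 ms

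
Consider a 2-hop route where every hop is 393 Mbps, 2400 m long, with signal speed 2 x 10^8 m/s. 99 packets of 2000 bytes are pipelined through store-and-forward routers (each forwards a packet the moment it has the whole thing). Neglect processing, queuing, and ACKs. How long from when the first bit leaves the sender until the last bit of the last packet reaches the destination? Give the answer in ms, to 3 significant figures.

4.10 ms

Per-hop transmission t_tx = L/R = 16000/393000000 = 0.0407125 ms.
Per-hop propagation t_prop = 2400/200000000 = 0.012 ms.
Pipeline fill: first packet needs 2·t_tx to clear all hops; remaining 98 packets each add one t_tx.
Total = (2+99-1)·t_tx + 2·t_prop = 100·0.0407125 + 2·0.012 = 4.10 ms.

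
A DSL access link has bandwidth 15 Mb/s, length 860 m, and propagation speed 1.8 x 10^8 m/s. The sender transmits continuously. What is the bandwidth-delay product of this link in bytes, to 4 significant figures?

8.958 bytes

Propagation delay = 860 / 180000000 = 4.77778e-06 s.
BDP = R × t_prop = 15000000 × 4.77778e-06 = 71.6667 bits.
In bytes: 71.6667/8 = 8.958 bytes.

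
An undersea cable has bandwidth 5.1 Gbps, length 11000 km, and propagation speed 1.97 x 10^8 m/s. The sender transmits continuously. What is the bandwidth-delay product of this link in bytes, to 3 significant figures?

35600000 bytes

Propagation delay = 11000000 / 197000000 = 0.0558376 s.
BDP = R × t_prop = 5100000000 × 0.0558376 = 284772000 bits.
In bytes: 284772000/8 = 35600000 bytes.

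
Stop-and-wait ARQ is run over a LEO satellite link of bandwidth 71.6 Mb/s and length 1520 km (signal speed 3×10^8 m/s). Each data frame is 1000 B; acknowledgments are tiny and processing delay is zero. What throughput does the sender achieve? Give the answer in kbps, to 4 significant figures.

t_tx = L/R = 8000/71600000 = 0.000111732 s.
t_prop = 1520000/300000000 = 0.00506667 s; RTT = 0.0101333 s.
Cycle = t_tx + RTT = 0.0102451 s.
Throughput = L / cycle = 8000 / 0.0102451 = 780.9 kbps.

780.9 kbps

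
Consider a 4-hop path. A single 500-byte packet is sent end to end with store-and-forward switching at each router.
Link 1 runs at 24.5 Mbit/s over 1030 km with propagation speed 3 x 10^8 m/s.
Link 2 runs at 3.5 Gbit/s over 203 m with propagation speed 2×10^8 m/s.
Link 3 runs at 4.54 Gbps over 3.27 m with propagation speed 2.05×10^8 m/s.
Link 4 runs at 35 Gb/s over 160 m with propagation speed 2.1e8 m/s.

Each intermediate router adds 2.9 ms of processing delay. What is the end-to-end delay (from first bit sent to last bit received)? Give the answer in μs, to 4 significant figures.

12300 μs

L = 500 × 8 = 4000 bits.
Transmission delays (L/R per hop): 163.265, 1.14286, 0.881057, 0.114286 μs; sum = 165.404 μs.
Propagation delays (d/s per hop): 3433.33, 1.015, 0.0159512, 0.761905 μs; sum = 3435.13 μs.
Processing at 3 router(s): 3 × 2.9 ms = 8700 μs.
End-to-end = 12300 μs.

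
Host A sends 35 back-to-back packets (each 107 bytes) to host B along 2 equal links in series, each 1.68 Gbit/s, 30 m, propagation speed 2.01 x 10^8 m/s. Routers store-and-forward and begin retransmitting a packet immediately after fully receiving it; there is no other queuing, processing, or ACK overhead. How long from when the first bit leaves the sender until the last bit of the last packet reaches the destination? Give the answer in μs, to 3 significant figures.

Per-hop transmission t_tx = L/R = 856/1680000000 = 0.509524 μs.
Per-hop propagation t_prop = 30/2.01e+08 = 0.149254 μs.
Pipeline fill: first packet needs 2·t_tx to clear all hops; remaining 34 packets each add one t_tx.
Total = (2+35-1)·t_tx + 2·t_prop = 36·0.509524 + 2·0.149254 = 18.6 μs.

18.6 μs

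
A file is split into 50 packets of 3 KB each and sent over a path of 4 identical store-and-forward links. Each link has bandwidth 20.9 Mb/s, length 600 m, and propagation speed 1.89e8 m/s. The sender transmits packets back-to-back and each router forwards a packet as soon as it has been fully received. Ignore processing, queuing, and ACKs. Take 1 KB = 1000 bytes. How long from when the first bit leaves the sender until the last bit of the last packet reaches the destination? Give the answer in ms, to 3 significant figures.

Per-hop transmission t_tx = L/R = 24000/20900000 = 1.14833 ms.
Per-hop propagation t_prop = 600/189000000 = 0.0031746 ms.
Pipeline fill: first packet needs 4·t_tx to clear all hops; remaining 49 packets each add one t_tx.
Total = (4+50-1)·t_tx + 4·t_prop = 53·1.14833 + 4·0.0031746 = 60.9 ms.

60.9 ms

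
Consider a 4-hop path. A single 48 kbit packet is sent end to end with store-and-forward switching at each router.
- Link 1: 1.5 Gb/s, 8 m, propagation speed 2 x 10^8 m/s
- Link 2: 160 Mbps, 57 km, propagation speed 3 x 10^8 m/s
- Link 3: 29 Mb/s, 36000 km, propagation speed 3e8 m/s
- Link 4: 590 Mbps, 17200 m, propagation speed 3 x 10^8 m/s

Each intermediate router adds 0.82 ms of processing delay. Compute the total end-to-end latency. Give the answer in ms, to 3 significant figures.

125 ms

L = 48000 bits.
Transmission delays (L/R per hop): 0.032, 0.3, 1.65517, 0.0813559 ms; sum = 2.06853 ms.
Propagation delays (d/s per hop): 4e-05, 0.19, 120, 0.0573333 ms; sum = 120.247 ms.
Processing at 3 router(s): 3 × 0.82 ms = 2.46 ms.
End-to-end = 125 ms.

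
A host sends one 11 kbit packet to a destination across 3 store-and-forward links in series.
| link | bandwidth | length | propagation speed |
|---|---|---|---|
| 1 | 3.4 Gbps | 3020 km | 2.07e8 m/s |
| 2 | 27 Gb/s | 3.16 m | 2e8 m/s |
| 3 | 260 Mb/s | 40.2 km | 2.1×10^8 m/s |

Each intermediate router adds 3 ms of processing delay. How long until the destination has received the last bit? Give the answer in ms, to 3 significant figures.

20.8 ms

L = 11000 bits.
Transmission delays (L/R per hop): 0.00323529, 0.000407407, 0.0423077 ms; sum = 0.0459504 ms.
Propagation delays (d/s per hop): 14.5894, 1.58e-05, 0.191429 ms; sum = 14.7808 ms.
Processing at 2 router(s): 2 × 3 ms = 6 ms.
End-to-end = 20.8 ms.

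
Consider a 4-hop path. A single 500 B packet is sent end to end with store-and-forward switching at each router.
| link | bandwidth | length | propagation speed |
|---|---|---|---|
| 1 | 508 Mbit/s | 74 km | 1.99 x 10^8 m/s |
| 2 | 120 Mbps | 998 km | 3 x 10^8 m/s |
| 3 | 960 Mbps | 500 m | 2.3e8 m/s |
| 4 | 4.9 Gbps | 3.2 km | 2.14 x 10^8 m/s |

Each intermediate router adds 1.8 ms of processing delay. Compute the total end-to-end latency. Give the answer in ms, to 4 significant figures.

9.162 ms

L = 500 × 8 = 4000 bits.
Transmission delays (L/R per hop): 0.00787402, 0.0333333, 0.00416667, 0.000816327 ms; sum = 0.0461903 ms.
Propagation delays (d/s per hop): 0.371859, 3.32667, 0.00217391, 0.0149533 ms; sum = 3.71565 ms.
Processing at 3 router(s): 3 × 1.8 ms = 5.4 ms.
End-to-end = 9.162 ms.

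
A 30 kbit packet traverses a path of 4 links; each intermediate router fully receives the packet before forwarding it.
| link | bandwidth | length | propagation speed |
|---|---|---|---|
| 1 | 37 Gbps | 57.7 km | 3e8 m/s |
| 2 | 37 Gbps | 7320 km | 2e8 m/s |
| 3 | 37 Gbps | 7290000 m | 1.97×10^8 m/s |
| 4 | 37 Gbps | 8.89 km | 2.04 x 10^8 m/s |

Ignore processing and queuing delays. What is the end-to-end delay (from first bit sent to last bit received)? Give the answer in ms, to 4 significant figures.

73.84 ms

L = 30000 bits.
Transmission delay per hop = L/R = 30000/37000000000 = 0.000810811 ms; 4 hops → 0.00324324 ms.
Propagation delays (d/s per hop): 0.192333, 36.6, 37.0051, 0.0435784 ms; sum = 73.841 ms.
End-to-end = 73.84 ms.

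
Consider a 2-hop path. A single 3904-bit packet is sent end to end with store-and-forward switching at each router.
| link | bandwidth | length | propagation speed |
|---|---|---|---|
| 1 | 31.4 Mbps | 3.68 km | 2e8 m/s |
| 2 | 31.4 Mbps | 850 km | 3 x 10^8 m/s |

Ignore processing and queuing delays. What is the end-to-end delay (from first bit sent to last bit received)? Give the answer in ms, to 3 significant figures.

3.10 ms

Transmission delay per hop = L/R = 3904/31400000 = 0.124331 ms; 2 hops → 0.248662 ms.
Propagation delays (d/s per hop): 0.0184, 2.83333 ms; sum = 2.85173 ms.
End-to-end = 3.10 ms.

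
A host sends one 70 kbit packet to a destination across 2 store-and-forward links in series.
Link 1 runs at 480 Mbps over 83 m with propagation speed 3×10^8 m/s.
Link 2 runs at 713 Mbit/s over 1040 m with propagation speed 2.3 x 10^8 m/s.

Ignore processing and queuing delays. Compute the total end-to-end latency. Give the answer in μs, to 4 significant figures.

248.8 μs

L = 70000 bits.
Transmission delays (L/R per hop): 145.833, 98.1767 μs; sum = 244.01 μs.
Propagation delays (d/s per hop): 0.276667, 4.52174 μs; sum = 4.79841 μs.
End-to-end = 248.8 μs.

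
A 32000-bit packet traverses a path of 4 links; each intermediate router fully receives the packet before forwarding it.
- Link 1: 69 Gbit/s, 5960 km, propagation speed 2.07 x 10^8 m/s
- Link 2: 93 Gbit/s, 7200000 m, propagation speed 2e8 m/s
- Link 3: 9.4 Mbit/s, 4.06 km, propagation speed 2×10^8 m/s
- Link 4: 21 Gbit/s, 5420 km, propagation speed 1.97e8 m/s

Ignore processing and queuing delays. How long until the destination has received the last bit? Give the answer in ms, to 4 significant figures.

Transmission delays (L/R per hop): 0.000463768, 0.000344086, 3.40426, 0.00152381 ms; sum = 3.40659 ms.
Propagation delays (d/s per hop): 28.7923, 36, 0.0203, 27.5127 ms; sum = 92.3253 ms.
End-to-end = 95.73 ms.

95.73 ms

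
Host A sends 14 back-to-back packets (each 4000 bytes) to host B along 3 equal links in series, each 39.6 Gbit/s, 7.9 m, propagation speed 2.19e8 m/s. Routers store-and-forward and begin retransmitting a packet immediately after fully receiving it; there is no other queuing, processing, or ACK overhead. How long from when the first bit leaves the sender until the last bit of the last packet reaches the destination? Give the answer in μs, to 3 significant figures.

Per-hop transmission t_tx = L/R = 32000/39600000000 = 0.808081 μs.
Per-hop propagation t_prop = 7.9/219000000 = 0.0360731 μs.
Pipeline fill: first packet needs 3·t_tx to clear all hops; remaining 13 packets each add one t_tx.
Total = (3+14-1)·t_tx + 3·t_prop = 16·0.808081 + 3·0.0360731 = 13.0 μs.

13.0 μs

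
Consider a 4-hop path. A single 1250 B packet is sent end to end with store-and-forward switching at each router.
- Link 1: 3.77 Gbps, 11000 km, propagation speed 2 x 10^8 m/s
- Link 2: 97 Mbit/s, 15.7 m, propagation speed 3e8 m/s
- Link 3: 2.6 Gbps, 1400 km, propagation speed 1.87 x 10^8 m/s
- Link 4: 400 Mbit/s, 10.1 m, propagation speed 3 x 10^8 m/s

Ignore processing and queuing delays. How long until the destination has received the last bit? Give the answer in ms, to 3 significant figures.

62.6 ms

L = 1250 × 8 = 10000 bits.
Transmission delays (L/R per hop): 0.00265252, 0.103093, 0.00384615, 0.025 ms; sum = 0.134591 ms.
Propagation delays (d/s per hop): 55, 5.23333e-05, 7.48663, 3.36667e-05 ms; sum = 62.4867 ms.
End-to-end = 62.6 ms.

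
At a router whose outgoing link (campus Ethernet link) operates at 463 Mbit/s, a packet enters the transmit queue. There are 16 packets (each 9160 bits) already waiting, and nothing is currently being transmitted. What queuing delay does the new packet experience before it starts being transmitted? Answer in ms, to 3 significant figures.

0.317 ms

Each queued packet: L/R = 9160/463000000 = 0.019784 ms.
16 queued → 0.316544 ms.
Queuing delay = 0.317 ms.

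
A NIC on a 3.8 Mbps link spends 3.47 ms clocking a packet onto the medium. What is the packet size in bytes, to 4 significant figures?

1648 bytes

L = R × t_tx = 3800000 b/s × 0.00347 s = 13186 bits.
In bytes: 13186 / 8 = 1648 bytes.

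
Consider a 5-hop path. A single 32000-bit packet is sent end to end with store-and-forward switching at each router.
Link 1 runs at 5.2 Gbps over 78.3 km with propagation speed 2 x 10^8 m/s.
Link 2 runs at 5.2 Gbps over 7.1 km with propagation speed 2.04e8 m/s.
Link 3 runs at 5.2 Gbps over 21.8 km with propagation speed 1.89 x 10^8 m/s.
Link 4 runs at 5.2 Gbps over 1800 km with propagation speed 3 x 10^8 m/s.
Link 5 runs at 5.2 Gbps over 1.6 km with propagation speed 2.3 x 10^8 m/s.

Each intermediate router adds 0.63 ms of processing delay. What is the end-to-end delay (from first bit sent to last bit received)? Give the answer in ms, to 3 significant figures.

9.10 ms

Transmission delay per hop = L/R = 32000/5200000000 = 0.00615385 ms; 5 hops → 0.0307692 ms.
Propagation delays (d/s per hop): 0.3915, 0.0348039, 0.115344, 6, 0.00695652 ms; sum = 6.5486 ms.
Processing at 4 router(s): 4 × 0.63 ms = 2.52 ms.
End-to-end = 9.10 ms.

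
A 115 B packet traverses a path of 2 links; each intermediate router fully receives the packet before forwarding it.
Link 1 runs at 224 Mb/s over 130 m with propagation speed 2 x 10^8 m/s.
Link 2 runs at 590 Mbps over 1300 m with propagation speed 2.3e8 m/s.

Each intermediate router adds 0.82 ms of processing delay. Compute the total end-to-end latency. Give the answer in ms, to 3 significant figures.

0.832 ms

L = 115 × 8 = 920 bits.
Transmission delays (L/R per hop): 0.00410714, 0.00155932 ms; sum = 0.00566646 ms.
Propagation delays (d/s per hop): 0.00065, 0.00565217 ms; sum = 0.00630217 ms.
Processing at 1 router(s): 1 × 0.82 ms = 0.82 ms.
End-to-end = 0.832 ms.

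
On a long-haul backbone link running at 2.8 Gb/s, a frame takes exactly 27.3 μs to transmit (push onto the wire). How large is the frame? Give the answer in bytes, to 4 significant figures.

9555 bytes

L = R × t_tx = 2800000000 b/s × 2.73e-05 s = 76440 bits.
In bytes: 76440 / 8 = 9555 bytes.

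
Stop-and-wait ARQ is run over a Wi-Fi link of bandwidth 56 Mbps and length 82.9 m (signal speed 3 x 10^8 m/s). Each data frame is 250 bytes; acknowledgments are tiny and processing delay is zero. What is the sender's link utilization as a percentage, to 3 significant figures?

98.5 %

t_tx = L/R = 2000/56000000 = 3.57143e-05 s.
t_prop = 82.9/300000000 = 2.76333e-07 s; RTT = 5.52667e-07 s.
Cycle = t_tx + RTT = 3.6267e-05 s.
Utilization = t_tx / cycle = 3.57143e-05/3.6267e-05 = 98.5 %.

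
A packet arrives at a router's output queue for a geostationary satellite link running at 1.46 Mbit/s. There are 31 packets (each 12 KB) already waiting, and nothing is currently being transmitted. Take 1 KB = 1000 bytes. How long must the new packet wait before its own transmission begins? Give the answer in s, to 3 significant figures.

Each queued packet: L/R = 96000/1460000 = 0.0657534 s.
31 queued → 2.03836 s.
Queuing delay = 2.04 s.

2.04 s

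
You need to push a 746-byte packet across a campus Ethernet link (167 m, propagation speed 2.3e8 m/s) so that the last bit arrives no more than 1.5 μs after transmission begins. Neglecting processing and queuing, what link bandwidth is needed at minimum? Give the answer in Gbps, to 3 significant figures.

L = 5968 bits.
Propagation delay = 167 / 2.3e+08 = 0.726087 μs.
Transmission budget = 1.5 − 0.726087 = 0.773913 μs.
R ≥ L / t_tx = 5968 bits / 7.73913e-07 s = 7.71 Gbps.

7.71 Gbps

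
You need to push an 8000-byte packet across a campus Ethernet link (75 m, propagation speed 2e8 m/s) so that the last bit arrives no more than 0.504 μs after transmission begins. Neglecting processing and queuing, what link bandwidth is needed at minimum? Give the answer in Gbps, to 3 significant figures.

496 Gbps

L = 64000 bits.
Propagation delay = 75 / 200000000 = 0.375 μs.
Transmission budget = 0.504 − 0.375 = 0.129 μs.
R ≥ L / t_tx = 64000 bits / 1.29e-07 s = 496 Gbps.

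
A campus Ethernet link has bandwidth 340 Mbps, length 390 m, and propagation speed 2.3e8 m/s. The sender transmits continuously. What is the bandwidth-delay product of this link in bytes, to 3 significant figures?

Propagation delay = 390 / 2.3e+08 = 1.69565e-06 s.
BDP = R × t_prop = 340000000 × 1.69565e-06 = 576.522 bits.
In bytes: 576.522/8 = 72.1 bytes.

72.1 bytes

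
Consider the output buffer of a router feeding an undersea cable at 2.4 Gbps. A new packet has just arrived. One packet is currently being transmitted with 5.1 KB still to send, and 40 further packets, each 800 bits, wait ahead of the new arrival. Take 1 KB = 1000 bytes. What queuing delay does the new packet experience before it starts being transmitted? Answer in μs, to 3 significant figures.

30.3 μs

Each queued packet: L/R = 800/2400000000 = 0.333333 μs.
40 queued → 13.3333 μs.
Plus remaining 40800 bits of current packet: 17 μs.
Queuing delay = 30.3 μs.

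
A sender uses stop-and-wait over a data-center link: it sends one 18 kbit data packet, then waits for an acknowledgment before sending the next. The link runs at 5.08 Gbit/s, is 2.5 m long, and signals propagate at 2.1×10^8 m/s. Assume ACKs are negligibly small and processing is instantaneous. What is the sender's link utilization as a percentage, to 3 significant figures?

99.3 %

t_tx = L/R = 18000/5080000000 = 3.54331e-06 s.
t_prop = 2.5/210000000 = 1.19048e-08 s; RTT = 2.38095e-08 s.
Cycle = t_tx + RTT = 3.56712e-06 s.
Utilization = t_tx / cycle = 3.54331e-06/3.56712e-06 = 99.3 %.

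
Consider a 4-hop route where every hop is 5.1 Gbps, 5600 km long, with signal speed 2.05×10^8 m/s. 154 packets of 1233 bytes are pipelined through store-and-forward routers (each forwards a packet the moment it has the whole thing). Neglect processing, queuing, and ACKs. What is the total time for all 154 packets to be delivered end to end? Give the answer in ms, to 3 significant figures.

110 ms

Per-hop transmission t_tx = L/R = 9864/5100000000 = 0.00193412 ms.
Per-hop propagation t_prop = 5600000/2.05e+08 = 27.3171 ms.
Pipeline fill: first packet needs 4·t_tx to clear all hops; remaining 153 packets each add one t_tx.
Total = (4+154-1)·t_tx + 4·t_prop = 157·0.00193412 + 4·27.3171 = 110 ms.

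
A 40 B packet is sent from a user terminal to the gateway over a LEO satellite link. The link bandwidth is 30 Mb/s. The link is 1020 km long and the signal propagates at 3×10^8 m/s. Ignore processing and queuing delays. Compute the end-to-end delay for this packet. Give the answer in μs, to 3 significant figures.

L = 40 × 8 = 320 bits.
Transmission delay = L/R = 320 / 30000000 = 10.6667 μs.
Propagation delay = d/s = 1020000 m / 300000000 m/s = 3400 μs.
Total = 3410 μs.

3410 μs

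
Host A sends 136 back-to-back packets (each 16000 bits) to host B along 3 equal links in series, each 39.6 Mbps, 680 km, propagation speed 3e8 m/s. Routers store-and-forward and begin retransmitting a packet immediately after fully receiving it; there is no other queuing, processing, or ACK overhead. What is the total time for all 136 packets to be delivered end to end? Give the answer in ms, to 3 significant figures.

62.6 ms

Per-hop transmission t_tx = L/R = 16000/39600000 = 0.40404 ms.
Per-hop propagation t_prop = 680000/300000000 = 2.26667 ms.
Pipeline fill: first packet needs 3·t_tx to clear all hops; remaining 135 packets each add one t_tx.
Total = (3+136-1)·t_tx + 3·t_prop = 138·0.40404 + 3·2.26667 = 62.6 ms.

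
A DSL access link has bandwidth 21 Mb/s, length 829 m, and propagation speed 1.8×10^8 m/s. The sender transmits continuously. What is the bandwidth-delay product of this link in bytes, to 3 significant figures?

Propagation delay = 829 / 180000000 = 4.60556e-06 s.
BDP = R × t_prop = 21000000 × 4.60556e-06 = 96.7167 bits.
In bytes: 96.7167/8 = 12.1 bytes.

12.1 bytes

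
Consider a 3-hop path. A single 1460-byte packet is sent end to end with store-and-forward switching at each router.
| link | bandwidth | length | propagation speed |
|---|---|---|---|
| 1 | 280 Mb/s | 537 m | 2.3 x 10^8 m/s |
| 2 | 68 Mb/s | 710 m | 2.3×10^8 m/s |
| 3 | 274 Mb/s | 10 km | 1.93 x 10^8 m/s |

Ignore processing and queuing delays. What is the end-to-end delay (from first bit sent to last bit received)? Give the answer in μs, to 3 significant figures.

313 μs

L = 1460 × 8 = 11680 bits.
Transmission delays (L/R per hop): 41.7143, 171.765, 42.6277 μs; sum = 256.107 μs.
Propagation delays (d/s per hop): 2.33478, 3.08696, 51.8135 μs; sum = 57.2352 μs.
End-to-end = 313 μs.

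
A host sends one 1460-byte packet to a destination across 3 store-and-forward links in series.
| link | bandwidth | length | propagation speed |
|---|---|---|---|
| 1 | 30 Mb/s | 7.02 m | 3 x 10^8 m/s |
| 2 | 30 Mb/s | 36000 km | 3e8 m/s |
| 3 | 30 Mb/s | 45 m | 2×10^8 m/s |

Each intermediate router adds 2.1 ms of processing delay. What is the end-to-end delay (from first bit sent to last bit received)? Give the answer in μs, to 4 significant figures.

L = 1460 × 8 = 11680 bits.
Transmission delay per hop = L/R = 11680/30000000 = 389.333 μs; 3 hops → 1168 μs.
Propagation delays (d/s per hop): 0.0234, 120000, 0.225 μs; sum = 120000 μs.
Processing at 2 router(s): 2 × 2.1 ms = 4200 μs.
End-to-end = 125400 μs.

125400 μs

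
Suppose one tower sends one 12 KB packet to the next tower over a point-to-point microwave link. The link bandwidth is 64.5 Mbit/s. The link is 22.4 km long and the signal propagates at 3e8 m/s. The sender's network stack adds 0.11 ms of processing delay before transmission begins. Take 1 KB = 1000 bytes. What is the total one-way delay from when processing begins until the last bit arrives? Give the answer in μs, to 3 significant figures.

L = 96000 bits.
Transmission delay = L/R = 96000 / 64500000 = 1488.37 μs.
Propagation delay = d/s = 22400 m / 300000000 m/s = 74.6667 μs.
Plus processing delay 0.11 ms = 110 μs.
Total = 1670 μs.

1670 μs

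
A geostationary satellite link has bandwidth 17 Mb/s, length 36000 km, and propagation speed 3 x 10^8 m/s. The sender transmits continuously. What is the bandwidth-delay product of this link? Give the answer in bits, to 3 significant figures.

2040000 bits

Propagation delay = 36000000 / 300000000 = 0.12 s.
BDP = R × t_prop = 17000000 × 0.12 = 2040000 bits.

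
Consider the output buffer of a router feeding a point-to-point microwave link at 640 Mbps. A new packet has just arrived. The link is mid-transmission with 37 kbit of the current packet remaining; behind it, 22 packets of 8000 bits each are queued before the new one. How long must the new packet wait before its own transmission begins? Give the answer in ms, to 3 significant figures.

Each queued packet: L/R = 8000/640000000 = 0.0125 ms.
22 queued → 0.275 ms.
Plus remaining 37000 bits of current packet: 0.0578125 ms.
Queuing delay = 0.333 ms.

0.333 ms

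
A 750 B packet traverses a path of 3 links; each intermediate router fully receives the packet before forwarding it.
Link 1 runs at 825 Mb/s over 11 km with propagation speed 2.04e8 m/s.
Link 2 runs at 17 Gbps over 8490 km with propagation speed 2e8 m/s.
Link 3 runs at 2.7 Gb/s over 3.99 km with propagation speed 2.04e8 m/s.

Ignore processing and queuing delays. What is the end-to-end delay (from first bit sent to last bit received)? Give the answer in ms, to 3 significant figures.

42.5 ms

L = 750 × 8 = 6000 bits.
Transmission delays (L/R per hop): 0.00727273, 0.000352941, 0.00222222 ms; sum = 0.00984789 ms.
Propagation delays (d/s per hop): 0.0539216, 42.45, 0.0195588 ms; sum = 42.5235 ms.
End-to-end = 42.5 ms.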